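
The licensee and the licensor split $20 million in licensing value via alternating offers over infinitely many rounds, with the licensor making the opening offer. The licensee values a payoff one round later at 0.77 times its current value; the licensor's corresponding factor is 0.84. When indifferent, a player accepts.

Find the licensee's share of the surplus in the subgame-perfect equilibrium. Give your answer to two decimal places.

When the licensor proposes, the licensee accepts any offer worth at least 0.77 times what the licensee would get by proposing next round; and vice versa.
This gives x = 20 − 0.77y and y = 20 − 0.84x, where x and y are each side's share when it proposes.
Hence (1 − 0.77·0.84)x = 20(1 − 0.77), i.e. 0.3532·x = 4.6.
x ≈ 13.0238; the licensee's share is 20 − x ≈ 6.9762.

6.98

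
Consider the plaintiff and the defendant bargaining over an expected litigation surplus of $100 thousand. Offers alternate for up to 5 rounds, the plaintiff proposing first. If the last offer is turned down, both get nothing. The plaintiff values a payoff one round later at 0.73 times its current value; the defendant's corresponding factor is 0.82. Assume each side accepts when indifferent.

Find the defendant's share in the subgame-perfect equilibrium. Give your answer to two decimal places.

Round 5 (the plaintiff proposes): rejection yields 0 for the defendant; the plaintiff offers 0 and keeps 100.
Round 4 (the defendant proposes): the plaintiff can get 100 next round, worth 0.73 × 100 = 73 now; the defendant offers that and keeps 27.
Round 3 (the plaintiff proposes): the defendant can get 27 next round, worth 0.82 × 27 = 22.14 now, so the plaintiff offers 22.14, keeping 77.86.
Round 2 (the defendant proposes): the plaintiff can get 77.86 next round, worth 0.73 × 77.86 = 56.8378 now. The defendant offers 56.8378 and keeps 100 − 56.8378 = 43.1622.
Round 1 (the plaintiff proposes): the defendant can get 43.1622 next round, worth 0.82 × 43.1622 = 35.393004 now. The plaintiff offers 35.393004 and keeps 100 − 35.393004 = 64.606996.

35.39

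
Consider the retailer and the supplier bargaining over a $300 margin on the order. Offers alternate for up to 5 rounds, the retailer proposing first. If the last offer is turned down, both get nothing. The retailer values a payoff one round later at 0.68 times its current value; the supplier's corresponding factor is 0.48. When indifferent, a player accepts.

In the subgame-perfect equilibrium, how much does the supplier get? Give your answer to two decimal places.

Round 5 (the retailer proposes): rejection yields 0 for the supplier; the retailer offers 0 and keeps 300.
Round 4 (the supplier proposes): the retailer can get 300 next round, worth 0.68 × 300 = 204 now; the supplier offers that and keeps 96.
Round 3 (the retailer proposes): the supplier can get 96 next round, worth 0.48 × 96 = 46.08 now, so the retailer offers 46.08, keeping 253.92.
Round 2 (the supplier proposes): the retailer can get 253.92 next round, worth 0.68 × 253.92 = 172.6656 now. The supplier offers 172.6656 and keeps 300 − 172.6656 = 127.3344.
Round 1 (the retailer proposes): the supplier can get 127.3344 next round, worth 0.48 × 127.3344 = 61.120512 now; the retailer offers that and keeps 238.879488.

61.12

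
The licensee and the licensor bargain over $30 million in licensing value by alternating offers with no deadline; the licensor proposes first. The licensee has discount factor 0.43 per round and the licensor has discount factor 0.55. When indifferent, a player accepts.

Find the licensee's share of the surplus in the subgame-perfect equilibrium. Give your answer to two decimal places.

7.60

Let x be the licensor's share when the licensor proposes and y be the licensee's share when the licensee proposes.
The licensee accepts iff offered ≥ 0.43·y, so x = 30 − 0.43y. Symmetrically y = 30 − 0.55x.
Substituting: x = 30 − 0.43(30 − 0.55x), giving x(1 − 0.55·0.43) = 30(1 − 0.43).
So x = 30 × 0.57 / 0.7635 ≈ 22.3969, and the licensee receives 30 − x ≈ 7.6031.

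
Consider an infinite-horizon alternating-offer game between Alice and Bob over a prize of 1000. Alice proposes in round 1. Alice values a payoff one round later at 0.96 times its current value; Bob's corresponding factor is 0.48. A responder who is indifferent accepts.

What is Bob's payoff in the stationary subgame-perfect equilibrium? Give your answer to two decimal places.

In a stationary SPE each proposer offers the other exactly their discounted continuation value.
If Alice keeps x when proposing and Bob keeps y when proposing, then x = 1000 − 0.48y and y = 1000 − 0.96x.
Solving: x = 1000(1 − 0.48) / (1 − 0.96·0.48) = 520 / 0.5392 ≈ 964.3917.
Bob gets 1000 − 964.3917 ≈ 35.6083.

35.61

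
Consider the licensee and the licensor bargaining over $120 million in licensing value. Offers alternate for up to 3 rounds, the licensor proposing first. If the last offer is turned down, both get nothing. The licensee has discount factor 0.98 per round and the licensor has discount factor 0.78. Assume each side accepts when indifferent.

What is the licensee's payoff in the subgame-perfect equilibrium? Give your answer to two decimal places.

Work backward from the last round.
Round 3 (the licensor proposes): the licensee will accept anything ≥ 0, so the licensor offers 0 and keeps 120.
Round 2 (the licensee proposes): the licensor can get 120 next round, worth 0.78 × 120 = 93.6 now, so the licensee offers 93.6, keeping 26.4.
Round 1 (the licensor proposes): the licensee can get 26.4 next round, worth 0.98 × 26.4 = 25.872 now, so the licensor offers 25.872, keeping 94.128.

25.87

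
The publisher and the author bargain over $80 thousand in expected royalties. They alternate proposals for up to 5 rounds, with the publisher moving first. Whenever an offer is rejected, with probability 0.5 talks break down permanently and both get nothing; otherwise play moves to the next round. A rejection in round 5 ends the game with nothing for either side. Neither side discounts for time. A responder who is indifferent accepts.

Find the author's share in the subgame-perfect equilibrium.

Round 5 (the publisher proposes): the author will accept anything ≥ 0, so the publisher offers 0 and keeps 80.
Round 4 (the author proposes): rejecting gives the publisher an expected 0.5 × 80 = 40, so the author offers 40, keeping 40.
Round 3 (the publisher proposes): rejecting gives the author an expected 0.5 × 40 = 20. The publisher offers 20 and keeps 80 − 20 = 60.
Round 2 (the author proposes): rejecting gives the publisher an expected 0.5 × 60 = 30. The author offers 30 and keeps 80 − 30 = 50.
Round 1 (the publisher proposes): rejecting gives the author an expected 0.5 × 50 = 25; the publisher offers that and keeps 55.

25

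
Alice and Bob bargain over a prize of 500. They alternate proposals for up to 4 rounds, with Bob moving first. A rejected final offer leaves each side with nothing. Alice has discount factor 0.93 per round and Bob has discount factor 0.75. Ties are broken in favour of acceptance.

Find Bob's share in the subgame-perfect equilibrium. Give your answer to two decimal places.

Round 4 (Alice proposes): Bob will accept anything ≥ 0, so Alice offers 0 and keeps 500.
Round 3 (Bob proposes): Alice can get 500 next round, worth 0.93 × 500 = 465 now, so Bob offers 465, keeping 35.
Round 2 (Alice proposes): Bob can get 35 next round, worth 0.75 × 35 = 26.25 now, so Alice offers 26.25, keeping 473.75.
Round 1 (Bob proposes): Alice can get 473.75 next round, worth 0.93 × 473.75 = 440.5875 now, so Bob offers 440.5875, keeping 59.4125.

59.41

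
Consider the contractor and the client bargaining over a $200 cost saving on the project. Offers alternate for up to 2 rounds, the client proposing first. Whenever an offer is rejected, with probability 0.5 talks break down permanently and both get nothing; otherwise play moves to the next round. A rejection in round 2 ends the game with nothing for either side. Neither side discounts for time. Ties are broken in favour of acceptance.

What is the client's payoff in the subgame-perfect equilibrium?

By backward induction:
Round 2 (the contractor proposes): rejection yields 0 for the client; the contractor offers 0 and keeps 200.
Round 1 (the client proposes): rejecting gives the contractor an expected 0.5 × 200 = 100. The client offers 100 and keeps 200 − 100 = 100.

100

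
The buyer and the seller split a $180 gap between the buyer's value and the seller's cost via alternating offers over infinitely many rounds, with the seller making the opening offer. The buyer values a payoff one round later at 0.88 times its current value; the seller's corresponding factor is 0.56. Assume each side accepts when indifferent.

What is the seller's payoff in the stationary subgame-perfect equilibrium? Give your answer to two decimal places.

When the seller proposes, the buyer accepts any offer worth at least 0.88 times what the buyer would get by proposing next round; and vice versa.
This gives x = 180 − 0.88y and y = 180 − 0.56x, where x and y are each side's share when it proposes.
Hence (1 − 0.88·0.56)x = 180(1 − 0.88), i.e. 0.5072·x = 21.6.
x ≈ 42.5868; the buyer's share is 180 − x ≈ 137.4132.

42.59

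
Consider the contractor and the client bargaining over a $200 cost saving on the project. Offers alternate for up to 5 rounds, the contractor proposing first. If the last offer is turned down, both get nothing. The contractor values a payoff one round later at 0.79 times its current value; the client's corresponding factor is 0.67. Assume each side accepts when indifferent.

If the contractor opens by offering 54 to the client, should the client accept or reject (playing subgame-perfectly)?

Accept

Round 5 (the contractor proposes): rejection yields 0 for the client; the contractor offers 0 and keeps 200.
Round 4 (the client proposes): the contractor can get 200 next round, worth 0.79 × 200 = 158 now; the client offers that and keeps 42.
Round 3 (the contractor proposes): the client can get 42 next round, worth 0.67 × 42 = 28.14 now. The contractor offers 28.14 and keeps 200 − 28.14 = 171.86.
Round 2 (the client proposes): the contractor can get 171.86 next round, worth 0.79 × 171.86 = 135.7694 now. The client offers 135.7694 and keeps 200 − 135.7694 = 64.2306.
So by rejecting in round 1, the client gets 64.2306 next round, worth 0.67 × 64.2306 = 43.034502 now.
Offer 54 ≥ 43.034502, so the client accepts.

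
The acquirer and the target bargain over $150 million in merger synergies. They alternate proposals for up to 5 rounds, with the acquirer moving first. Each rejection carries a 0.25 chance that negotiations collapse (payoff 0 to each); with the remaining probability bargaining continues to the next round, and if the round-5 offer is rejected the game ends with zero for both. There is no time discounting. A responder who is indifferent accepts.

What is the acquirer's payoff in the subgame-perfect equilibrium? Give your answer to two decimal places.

106.05

Round 5 (the acquirer proposes): the target will accept anything ≥ 0, so the acquirer offers 0 and keeps 150.
Round 4 (the target proposes): rejecting gives the acquirer an expected 0.75 × 150 = 112.5. The target offers 112.5 and keeps 150 − 112.5 = 37.5.
Round 3 (the acquirer proposes): rejecting gives the target an expected 0.75 × 37.5 = 28.125; the acquirer offers that and keeps 121.875.
Round 2 (the target proposes): rejecting gives the acquirer an expected 0.75 × 121.875 = 91.40625; the target offers that and keeps 58.59375.
Round 1 (the acquirer proposes): rejecting gives the target an expected 0.75 × 58.59375 = 43.9453125; the acquirer offers that and keeps 106.0546875.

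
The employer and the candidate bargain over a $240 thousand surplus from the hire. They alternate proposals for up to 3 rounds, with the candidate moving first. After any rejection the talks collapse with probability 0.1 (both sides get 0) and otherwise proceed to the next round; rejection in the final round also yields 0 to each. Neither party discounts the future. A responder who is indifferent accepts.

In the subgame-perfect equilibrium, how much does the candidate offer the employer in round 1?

Round 3 (the candidate proposes): rejection yields 0 for the employer; the candidate offers 0 and keeps 240.
Round 2 (the employer proposes): rejecting gives the candidate an expected 0.9 × 240 = 216, so the employer offers 216, keeping 24.
Round 1 (the candidate proposes): rejecting gives the employer an expected 0.9 × 24 = 21.6, so the candidate offers 21.6, keeping 218.4.

21.6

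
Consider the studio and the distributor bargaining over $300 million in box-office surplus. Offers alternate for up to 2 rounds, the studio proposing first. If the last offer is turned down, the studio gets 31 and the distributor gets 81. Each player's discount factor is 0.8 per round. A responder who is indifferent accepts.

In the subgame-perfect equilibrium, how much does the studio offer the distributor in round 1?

215.2

Round 2 (the distributor proposes): the studio gets 31 if talks fail, so the distributor offers 31 and keeps 269.
Round 1 (the studio proposes): the distributor can get 269 next round, worth 0.8 × 269 = 215.2 now, so the studio offers 215.2, keeping 84.8.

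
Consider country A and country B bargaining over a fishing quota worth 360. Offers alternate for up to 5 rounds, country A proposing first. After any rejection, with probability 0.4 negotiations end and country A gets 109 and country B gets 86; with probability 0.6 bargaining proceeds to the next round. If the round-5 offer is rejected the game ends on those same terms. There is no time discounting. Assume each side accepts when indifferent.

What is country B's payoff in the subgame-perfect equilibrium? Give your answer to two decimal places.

Round 5 (country A proposes): country B gets 86 if talks fail, so country A offers 86 and keeps 274.
Round 4 (country B proposes): rejecting gives country A an expected 0.6 × 274 + 0.4 × 109 = 208; country B offers that and keeps 152.
Round 3 (country A proposes): rejecting gives country B an expected 0.6 × 152 + 0.4 × 86 = 125.6, so country A offers 125.6, keeping 234.4.
Round 2 (country B proposes): rejecting gives country A an expected 0.6 × 234.4 + 0.4 × 109 = 184.24, so country B offers 184.24, keeping 175.76.
Round 1 (country A proposes): rejecting gives country B an expected 0.6 × 175.76 + 0.4 × 86 = 139.856. Country A offers 139.856 and keeps 360 − 139.856 = 220.144.

139.86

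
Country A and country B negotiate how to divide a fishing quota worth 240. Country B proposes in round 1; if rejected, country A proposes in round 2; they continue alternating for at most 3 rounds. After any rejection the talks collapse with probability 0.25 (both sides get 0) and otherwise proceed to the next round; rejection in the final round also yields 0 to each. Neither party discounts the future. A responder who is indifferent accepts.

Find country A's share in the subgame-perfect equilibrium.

By backward induction:
Round 3 (country B proposes): rejection yields 0 for country A; country B offers 0 and keeps 240.
Round 2 (country A proposes): rejecting gives country B an expected 0.75 × 240 = 180; country A offers that and keeps 60.
Round 1 (country B proposes): rejecting gives country A an expected 0.75 × 60 = 45. Country B offers 45 and keeps 240 − 45 = 195.

45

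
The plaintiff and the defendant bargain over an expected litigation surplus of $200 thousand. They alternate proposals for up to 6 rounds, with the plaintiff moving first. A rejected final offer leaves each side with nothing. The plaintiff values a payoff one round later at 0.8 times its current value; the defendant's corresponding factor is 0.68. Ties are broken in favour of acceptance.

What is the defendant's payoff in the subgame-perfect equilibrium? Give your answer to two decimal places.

Round 6 (the defendant proposes): the plaintiff will accept anything ≥ 0, so the defendant offers 0 and keeps 200.
Round 5 (the plaintiff proposes): the defendant can get 200 next round, worth 0.68 × 200 = 136 now. The plaintiff offers 136 and keeps 200 − 136 = 64.
Round 4 (the defendant proposes): the plaintiff can get 64 next round, worth 0.8 × 64 = 51.2 now, so the defendant offers 51.2, keeping 148.8.
Round 3 (the plaintiff proposes): the defendant can get 148.8 next round, worth 0.68 × 148.8 = 101.184 now; the plaintiff offers that and keeps 98.816.
Round 2 (the defendant proposes): the plaintiff can get 98.816 next round, worth 0.8 × 98.816 = 79.0528 now. The defendant offers 79.0528 and keeps 200 − 79.0528 = 120.9472.
Round 1 (the plaintiff proposes): the defendant can get 120.9472 next round, worth 0.68 × 120.9472 = 82.244096 now, so the plaintiff offers 82.244096, keeping 117.755904.

82.24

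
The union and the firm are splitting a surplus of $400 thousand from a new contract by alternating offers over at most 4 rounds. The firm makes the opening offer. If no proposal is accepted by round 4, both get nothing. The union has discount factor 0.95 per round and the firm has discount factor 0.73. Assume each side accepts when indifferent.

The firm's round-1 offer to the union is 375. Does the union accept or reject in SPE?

Accept

Round 4 (the union proposes): rejection yields 0 for the firm; the union offers 0 and keeps 400.
Round 3 (the firm proposes): the union can get 400 next round, worth 0.95 × 400 = 380 now, so the firm offers 380, keeping 20.
Round 2 (the union proposes): the firm can get 20 next round, worth 0.73 × 20 = 14.6 now; the union offers that and keeps 385.4.
So by rejecting in round 1, the union gets 385.4 next round, worth 0.95 × 385.4 = 366.13 now.
Offer 375 ≥ 366.13, so the union accepts.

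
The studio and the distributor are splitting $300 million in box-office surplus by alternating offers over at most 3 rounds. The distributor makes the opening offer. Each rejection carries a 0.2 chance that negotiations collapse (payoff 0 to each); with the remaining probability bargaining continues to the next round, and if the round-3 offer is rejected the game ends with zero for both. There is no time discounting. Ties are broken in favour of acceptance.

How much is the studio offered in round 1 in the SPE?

48

By backward induction:
Round 3 (the distributor proposes): rejection yields 0 for the studio; the distributor offers 0 and keeps 300.
Round 2 (the studio proposes): rejecting gives the distributor an expected 0.8 × 300 = 240, so the studio offers 240, keeping 60.
Round 1 (the distributor proposes): rejecting gives the studio an expected 0.8 × 60 = 48; the distributor offers that and keeps 252.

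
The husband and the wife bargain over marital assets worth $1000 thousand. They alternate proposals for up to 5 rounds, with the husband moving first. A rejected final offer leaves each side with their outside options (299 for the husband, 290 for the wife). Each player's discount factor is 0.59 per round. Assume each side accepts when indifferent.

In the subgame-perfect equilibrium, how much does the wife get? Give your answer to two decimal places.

Work backward from the last round.
Round 5 (the husband proposes): the wife gets 290 if talks fail, so the husband offers 290 and keeps 710.
Round 4 (the wife proposes): the husband can get 710 next round, worth 0.59 × 710 = 418.9 now; the wife offers that and keeps 581.1.
Round 3 (the husband proposes): the wife can get 581.1 next round, worth 0.59 × 581.1 = 342.849 now. The husband offers 342.849 and keeps 1000 − 342.849 = 657.151.
Round 2 (the wife proposes): the husband can get 657.151 next round, worth 0.59 × 657.151 = 387.71909 now. The wife offers 387.71909 and keeps 1000 − 387.71909 = 612.28091.
Round 1 (the husband proposes): the wife can get 612.28091 next round, worth 0.59 × 612.28091 = 361.2457369 now. The husband offers 361.2457369 and keeps 1000 − 361.2457369 = 638.7542631.

361.25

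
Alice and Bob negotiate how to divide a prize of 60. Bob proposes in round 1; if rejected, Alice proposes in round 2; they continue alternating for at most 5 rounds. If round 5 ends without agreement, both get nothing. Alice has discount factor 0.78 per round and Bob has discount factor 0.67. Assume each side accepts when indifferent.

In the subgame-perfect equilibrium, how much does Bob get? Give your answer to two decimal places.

36.48

Work backward from the last round.
Round 5 (Bob proposes): rejection yields 0 for Alice; Bob offers 0 and keeps 60.
Round 4 (Alice proposes): Bob can get 60 next round, worth 0.67 × 60 = 40.2 now; Alice offers that and keeps 19.8.
Round 3 (Bob proposes): Alice can get 19.8 next round, worth 0.78 × 19.8 = 15.444 now; Bob offers that and keeps 44.556.
Round 2 (Alice proposes): Bob can get 44.556 next round, worth 0.67 × 44.556 = 29.85252 now. Alice offers 29.85252 and keeps 60 − 29.85252 = 30.14748.
Round 1 (Bob proposes): Alice can get 30.14748 next round, worth 0.78 × 30.14748 = 23.5150344 now, so Bob offers 23.5150344, keeping 36.4849656.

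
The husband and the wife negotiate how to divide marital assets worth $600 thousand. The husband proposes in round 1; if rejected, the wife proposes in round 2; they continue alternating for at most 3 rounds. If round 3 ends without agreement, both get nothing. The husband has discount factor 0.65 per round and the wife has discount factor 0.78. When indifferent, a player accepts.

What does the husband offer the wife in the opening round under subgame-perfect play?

Round 3 (the husband proposes): rejection yields 0 for the wife; the husband offers 0 and keeps 600.
Round 2 (the wife proposes): the husband can get 600 next round, worth 0.65 × 600 = 390 now, so the wife offers 390, keeping 210.
Round 1 (the husband proposes): the wife can get 210 next round, worth 0.78 × 210 = 163.8 now, so the husband offers 163.8, keeping 436.2.

163.8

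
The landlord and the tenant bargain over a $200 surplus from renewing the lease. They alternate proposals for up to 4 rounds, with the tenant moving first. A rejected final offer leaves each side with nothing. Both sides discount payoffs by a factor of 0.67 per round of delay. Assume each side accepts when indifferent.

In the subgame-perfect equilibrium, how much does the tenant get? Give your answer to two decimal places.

95.63

Round 4 (the landlord proposes): rejection yields 0 for the tenant; the landlord offers 0 and keeps 200.
Round 3 (the tenant proposes): the landlord can get 200 next round, worth 0.67 × 200 = 134 now, so the tenant offers 134, keeping 66.
Round 2 (the landlord proposes): the tenant can get 66 next round, worth 0.67 × 66 = 44.22 now, so the landlord offers 44.22, keeping 155.78.
Round 1 (the tenant proposes): the landlord can get 155.78 next round, worth 0.67 × 155.78 = 104.3726 now; the tenant offers that and keeps 95.6274.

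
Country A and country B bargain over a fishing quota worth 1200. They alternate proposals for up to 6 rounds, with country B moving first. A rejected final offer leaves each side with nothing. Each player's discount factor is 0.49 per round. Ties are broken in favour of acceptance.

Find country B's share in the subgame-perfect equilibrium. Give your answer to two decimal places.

794.22

Work backward from the last round.
Round 6 (country A proposes): rejection yields 0 for country B; country A offers 0 and keeps 1200.
Round 5 (country B proposes): country A can get 1200 next round, worth 0.49 × 1200 = 588 now. Country B offers 588 and keeps 1200 − 588 = 612.
Round 4 (country A proposes): country B can get 612 next round, worth 0.49 × 612 = 299.88 now. Country A offers 299.88 and keeps 1200 − 299.88 = 900.12.
Round 3 (country B proposes): country A can get 900.12 next round, worth 0.49 × 900.12 = 441.0588 now. Country B offers 441.0588 and keeps 1200 − 441.0588 = 758.9412.
Round 2 (country A proposes): country B can get 758.9412 next round, worth 0.49 × 758.9412 = 371.881188 now. Country A offers 371.881188 and keeps 1200 − 371.881188 = 828.118812.
Round 1 (country B proposes): country A can get 828.118812 next round, worth 0.49 × 828.118812 = 405.77821788 now; country B offers that and keeps 794.22178212.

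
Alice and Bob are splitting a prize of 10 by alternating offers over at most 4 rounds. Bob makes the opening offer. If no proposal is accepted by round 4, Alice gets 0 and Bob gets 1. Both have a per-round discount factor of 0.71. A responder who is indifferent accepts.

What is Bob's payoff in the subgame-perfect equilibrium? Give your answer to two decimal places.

Round 4 (Alice proposes): Bob gets 1 if talks fail, so Alice offers 1 and keeps 9.
Round 3 (Bob proposes): Alice can get 9 next round, worth 0.71 × 9 = 6.39 now. Bob offers 6.39 and keeps 10 − 6.39 = 3.61.
Round 2 (Alice proposes): Bob can get 3.61 next round, worth 0.71 × 3.61 = 2.5631 now. Alice offers 2.5631 and keeps 10 − 2.5631 = 7.4369.
Round 1 (Bob proposes): Alice can get 7.4369 next round, worth 0.71 × 7.4369 = 5.280199 now; Bob offers that and keeps 4.719801.

4.72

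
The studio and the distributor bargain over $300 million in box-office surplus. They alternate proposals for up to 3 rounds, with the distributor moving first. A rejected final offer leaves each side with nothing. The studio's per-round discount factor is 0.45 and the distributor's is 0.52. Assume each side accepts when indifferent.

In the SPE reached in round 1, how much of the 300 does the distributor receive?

235.2

Round 3 (the distributor proposes): the studio will accept anything ≥ 0, so the distributor offers 0 and keeps 300.
Round 2 (the studio proposes): the distributor can get 300 next round, worth 0.52 × 300 = 156 now; the studio offers that and keeps 144.
Round 1 (the distributor proposes): the studio can get 144 next round, worth 0.45 × 144 = 64.8 now; the distributor offers that and keeps 235.2.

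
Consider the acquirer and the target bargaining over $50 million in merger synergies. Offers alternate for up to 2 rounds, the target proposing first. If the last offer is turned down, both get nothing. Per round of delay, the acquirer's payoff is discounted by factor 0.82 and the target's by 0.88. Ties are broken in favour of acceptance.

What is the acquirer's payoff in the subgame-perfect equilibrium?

41

By backward induction:
Round 2 (the acquirer proposes): rejection yields 0 for the target; the acquirer offers 0 and keeps 50.
Round 1 (the target proposes): the acquirer can get 50 next round, worth 0.82 × 50 = 41 now, so the target offers 41, keeping 9.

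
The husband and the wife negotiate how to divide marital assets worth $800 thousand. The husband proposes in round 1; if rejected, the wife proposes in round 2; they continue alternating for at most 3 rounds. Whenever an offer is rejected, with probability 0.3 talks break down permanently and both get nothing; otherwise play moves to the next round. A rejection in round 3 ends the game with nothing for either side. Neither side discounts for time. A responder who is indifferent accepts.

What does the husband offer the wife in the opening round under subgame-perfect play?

168

Round 3 (the husband proposes): rejection yields 0 for the wife; the husband offers 0 and keeps 800.
Round 2 (the wife proposes): rejecting gives the husband an expected 0.7 × 800 = 560, so the wife offers 560, keeping 240.
Round 1 (the husband proposes): rejecting gives the wife an expected 0.7 × 240 = 168; the husband offers that and keeps 632.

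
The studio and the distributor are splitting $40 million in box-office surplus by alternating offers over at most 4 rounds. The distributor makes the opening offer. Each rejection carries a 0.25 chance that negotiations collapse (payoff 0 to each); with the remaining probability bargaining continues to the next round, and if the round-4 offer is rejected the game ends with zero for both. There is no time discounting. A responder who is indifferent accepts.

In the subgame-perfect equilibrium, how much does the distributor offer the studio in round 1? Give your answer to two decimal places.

Round 4 (the studio proposes): rejection yields 0 for the distributor; the studio offers 0 and keeps 40.
Round 3 (the distributor proposes): rejecting gives the studio an expected 0.75 × 40 = 30, so the distributor offers 30, keeping 10.
Round 2 (the studio proposes): rejecting gives the distributor an expected 0.75 × 10 = 7.5. The studio offers 7.5 and keeps 40 − 7.5 = 32.5.
Round 1 (the distributor proposes): rejecting gives the studio an expected 0.75 × 32.5 = 24.375, so the distributor offers 24.375, keeping 15.625.

24.38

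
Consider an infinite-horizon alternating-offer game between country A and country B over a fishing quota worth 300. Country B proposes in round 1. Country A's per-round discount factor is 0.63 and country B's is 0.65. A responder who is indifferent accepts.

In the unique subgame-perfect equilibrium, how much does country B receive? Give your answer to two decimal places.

In a stationary SPE each proposer offers the other exactly their discounted continuation value.
If country B keeps x when proposing and country A keeps y when proposing, then x = 300 − 0.63y and y = 300 − 0.65x.
Solving: x = 300(1 − 0.63) / (1 − 0.65·0.63) = 111 / 0.5905 ≈ 187.9763.
Country A gets 300 − 187.9763 ≈ 112.0237.

187.98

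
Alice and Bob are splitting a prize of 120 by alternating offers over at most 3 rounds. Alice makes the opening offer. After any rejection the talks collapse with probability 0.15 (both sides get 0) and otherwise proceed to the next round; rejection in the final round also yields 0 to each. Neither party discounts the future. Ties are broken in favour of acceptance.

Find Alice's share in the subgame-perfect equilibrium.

104.7

Round 3 (Alice proposes): Bob will accept anything ≥ 0, so Alice offers 0 and keeps 120.
Round 2 (Bob proposes): rejecting gives Alice an expected 0.85 × 120 = 102. Bob offers 102 and keeps 120 − 102 = 18.
Round 1 (Alice proposes): rejecting gives Bob an expected 0.85 × 18 = 15.3, so Alice offers 15.3, keeping 104.7.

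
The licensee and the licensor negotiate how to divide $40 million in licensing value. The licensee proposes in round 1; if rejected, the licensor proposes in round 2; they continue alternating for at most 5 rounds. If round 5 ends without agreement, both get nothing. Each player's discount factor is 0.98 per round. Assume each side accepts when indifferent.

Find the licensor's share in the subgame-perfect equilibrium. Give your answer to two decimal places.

Work backward from the last round.
Round 5 (the licensee proposes): rejection yields 0 for the licensor; the licensee offers 0 and keeps 40.
Round 4 (the licensor proposes): the licensee can get 40 next round, worth 0.98 × 40 = 39.2 now, so the licensor offers 39.2, keeping 0.8.
Round 3 (the licensee proposes): the licensor can get 0.8 next round, worth 0.98 × 0.8 = 0.784 now, so the licensee offers 0.784, keeping 39.216.
Round 2 (the licensor proposes): the licensee can get 39.216 next round, worth 0.98 × 39.216 = 38.43168 now. The licensor offers 38.43168 and keeps 40 − 38.43168 = 1.56832.
Round 1 (the licensee proposes): the licensor can get 1.56832 next round, worth 0.98 × 1.56832 = 1.5369536 now. The licensee offers 1.5369536 and keeps 40 − 1.5369536 = 38.4630464.

1.54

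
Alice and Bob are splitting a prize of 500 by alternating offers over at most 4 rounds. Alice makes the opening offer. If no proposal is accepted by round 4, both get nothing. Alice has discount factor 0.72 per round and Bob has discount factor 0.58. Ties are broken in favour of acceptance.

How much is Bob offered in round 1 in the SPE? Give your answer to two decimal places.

Solve by backward induction from round 4.
Round 4 (Bob proposes): rejection yields 0 for Alice; Bob offers 0 and keeps 500.
Round 3 (Alice proposes): Bob can get 500 next round, worth 0.58 × 500 = 290 now, so Alice offers 290, keeping 210.
Round 2 (Bob proposes): Alice can get 210 next round, worth 0.72 × 210 = 151.2 now, so Bob offers 151.2, keeping 348.8.
Round 1 (Alice proposes): Bob can get 348.8 next round, worth 0.58 × 348.8 = 202.304 now. Alice offers 202.304 and keeps 500 − 202.304 = 297.696.

202.30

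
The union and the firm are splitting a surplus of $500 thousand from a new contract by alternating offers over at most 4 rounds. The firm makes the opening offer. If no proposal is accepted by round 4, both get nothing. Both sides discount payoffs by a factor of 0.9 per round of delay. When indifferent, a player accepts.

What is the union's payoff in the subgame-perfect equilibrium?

409.5

Round 4 (the union proposes): the firm will accept anything ≥ 0, so the union offers 0 and keeps 500.
Round 3 (the firm proposes): the union can get 500 next round, worth 0.9 × 500 = 450 now, so the firm offers 450, keeping 50.
Round 2 (the union proposes): the firm can get 50 next round, worth 0.9 × 50 = 45 now, so the union offers 45, keeping 455.
Round 1 (the firm proposes): the union can get 455 next round, worth 0.9 × 455 = 409.5 now. The firm offers 409.5 and keeps 500 − 409.5 = 90.5.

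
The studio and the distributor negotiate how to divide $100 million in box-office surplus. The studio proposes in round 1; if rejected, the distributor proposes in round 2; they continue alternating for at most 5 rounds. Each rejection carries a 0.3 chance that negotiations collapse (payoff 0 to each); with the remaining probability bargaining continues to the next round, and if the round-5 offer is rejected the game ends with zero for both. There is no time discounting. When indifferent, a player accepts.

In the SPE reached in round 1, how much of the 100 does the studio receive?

68.71

Round 5 (the studio proposes): rejection yields 0 for the distributor; the studio offers 0 and keeps 100.
Round 4 (the distributor proposes): rejecting gives the studio an expected 0.7 × 100 = 70; the distributor offers that and keeps 30.
Round 3 (the studio proposes): rejecting gives the distributor an expected 0.7 × 30 = 21, so the studio offers 21, keeping 79.
Round 2 (the distributor proposes): rejecting gives the studio an expected 0.7 × 79 = 55.3. The distributor offers 55.3 and keeps 100 − 55.3 = 44.7.
Round 1 (the studio proposes): rejecting gives the distributor an expected 0.7 × 44.7 = 31.29, so the studio offers 31.29, keeping 68.71.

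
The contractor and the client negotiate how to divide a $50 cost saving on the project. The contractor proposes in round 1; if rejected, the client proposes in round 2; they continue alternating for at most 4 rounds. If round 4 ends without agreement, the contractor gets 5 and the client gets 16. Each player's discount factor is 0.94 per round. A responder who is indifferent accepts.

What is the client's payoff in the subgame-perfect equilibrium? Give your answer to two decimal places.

40.20

Round 4 (the client proposes): the contractor gets 5 if talks fail, so the client offers 5 and keeps 45.
Round 3 (the contractor proposes): the client can get 45 next round, worth 0.94 × 45 = 42.3 now, so the contractor offers 42.3, keeping 7.7.
Round 2 (the client proposes): the contractor can get 7.7 next round, worth 0.94 × 7.7 = 7.238 now, so the client offers 7.238, keeping 42.762.
Round 1 (the contractor proposes): the client can get 42.762 next round, worth 0.94 × 42.762 = 40.19628 now, so the contractor offers 40.19628, keeping 9.80372.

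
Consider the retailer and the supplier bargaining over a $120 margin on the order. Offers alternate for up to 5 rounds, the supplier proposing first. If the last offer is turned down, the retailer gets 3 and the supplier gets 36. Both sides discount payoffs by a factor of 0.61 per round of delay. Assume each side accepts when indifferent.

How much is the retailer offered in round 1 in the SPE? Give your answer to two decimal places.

Round 5 (the supplier proposes): the retailer gets 3 if talks fail, so the supplier offers 3 and keeps 117.
Round 4 (the retailer proposes): the supplier can get 117 next round, worth 0.61 × 117 = 71.37 now; the retailer offers that and keeps 48.63.
Round 3 (the supplier proposes): the retailer can get 48.63 next round, worth 0.61 × 48.63 = 29.6643 now; the supplier offers that and keeps 90.3357.
Round 2 (the retailer proposes): the supplier can get 90.3357 next round, worth 0.61 × 90.3357 = 55.104777 now; the retailer offers that and keeps 64.895223.
Round 1 (the supplier proposes): the retailer can get 64.895223 next round, worth 0.61 × 64.895223 = 39.58608603 now. The supplier offers 39.58608603 and keeps 120 − 39.58608603 = 80.41391397.

39.59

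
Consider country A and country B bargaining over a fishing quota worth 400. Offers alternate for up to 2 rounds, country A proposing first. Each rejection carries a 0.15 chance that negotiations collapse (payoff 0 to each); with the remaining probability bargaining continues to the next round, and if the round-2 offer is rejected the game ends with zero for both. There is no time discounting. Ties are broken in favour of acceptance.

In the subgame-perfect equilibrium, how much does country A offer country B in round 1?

340

By backward induction:
Round 2 (country B proposes): rejection yields 0 for country A; country B offers 0 and keeps 400.
Round 1 (country A proposes): rejecting gives country B an expected 0.85 × 400 = 340, so country A offers 340, keeping 60.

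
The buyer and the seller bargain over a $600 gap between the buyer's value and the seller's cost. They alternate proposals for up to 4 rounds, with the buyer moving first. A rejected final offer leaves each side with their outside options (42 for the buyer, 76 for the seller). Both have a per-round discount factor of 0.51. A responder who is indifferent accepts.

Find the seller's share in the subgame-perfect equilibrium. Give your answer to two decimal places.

Round 4 (the seller proposes): the buyer gets 42 if talks fail, so the seller offers 42 and keeps 558.
Round 3 (the buyer proposes): the seller can get 558 next round, worth 0.51 × 558 = 284.58 now. The buyer offers 284.58 and keeps 600 − 284.58 = 315.42.
Round 2 (the seller proposes): the buyer can get 315.42 next round, worth 0.51 × 315.42 = 160.8642 now; the seller offers that and keeps 439.1358.
Round 1 (the buyer proposes): the seller can get 439.1358 next round, worth 0.51 × 439.1358 = 223.959258 now; the buyer offers that and keeps 376.040742.

223.96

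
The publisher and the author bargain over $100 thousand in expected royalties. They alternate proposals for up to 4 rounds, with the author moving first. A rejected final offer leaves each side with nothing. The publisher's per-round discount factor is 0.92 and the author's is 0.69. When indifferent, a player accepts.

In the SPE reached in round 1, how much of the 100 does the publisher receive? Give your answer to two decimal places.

Round 4 (the publisher proposes): the author will accept anything ≥ 0, so the publisher offers 0 and keeps 100.
Round 3 (the author proposes): the publisher can get 100 next round, worth 0.92 × 100 = 92 now, so the author offers 92, keeping 8.
Round 2 (the publisher proposes): the author can get 8 next round, worth 0.69 × 8 = 5.52 now. The publisher offers 5.52 and keeps 100 − 5.52 = 94.48.
Round 1 (the author proposes): the publisher can get 94.48 next round, worth 0.92 × 94.48 = 86.9216 now, so the author offers 86.9216, keeping 13.0784.

86.92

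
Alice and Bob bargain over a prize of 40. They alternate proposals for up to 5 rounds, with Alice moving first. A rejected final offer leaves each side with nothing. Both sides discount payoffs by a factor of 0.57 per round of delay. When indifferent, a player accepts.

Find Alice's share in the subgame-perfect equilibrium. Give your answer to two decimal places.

27.01

By backward induction:
Round 5 (Alice proposes): rejection yields 0 for Bob; Alice offers 0 and keeps 40.
Round 4 (Bob proposes): Alice can get 40 next round, worth 0.57 × 40 = 22.8 now. Bob offers 22.8 and keeps 40 − 22.8 = 17.2.
Round 3 (Alice proposes): Bob can get 17.2 next round, worth 0.57 × 17.2 = 9.804 now; Alice offers that and keeps 30.196.
Round 2 (Bob proposes): Alice can get 30.196 next round, worth 0.57 × 30.196 = 17.21172 now; Bob offers that and keeps 22.78828.
Round 1 (Alice proposes): Bob can get 22.78828 next round, worth 0.57 × 22.78828 = 12.9893196 now, so Alice offers 12.9893196, keeping 27.0106804.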